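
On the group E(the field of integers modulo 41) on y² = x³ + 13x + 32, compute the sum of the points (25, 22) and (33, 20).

(1, 13)

(25, 22) + (33, 20). λ = (20 - 22)/(33 - 25) ≡ 39/8 mod 41. 8⁻¹ ≡ 36 (mod 41) since 8·36 = 288 ≡ 1, so λ ≡ 10.
  x = λ² - 25 - 33 = 100 - 58 ≡ 1; y = λ·(25 - 1) - 22 ≡ 13. → (1, 13)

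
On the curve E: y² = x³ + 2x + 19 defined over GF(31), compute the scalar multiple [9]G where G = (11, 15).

(2, 0)

Repeated addition: build up to 9G.
2G: tangent at (11, 15): λ = (3·11² + 2)/(2·15) ≡ 24/30. 30⁻¹ ≡ 30 (mod 31) since 30·30 = 900 ≡ 1, so λ ≡ 24·30 ≡ 7.
  x = λ² - 11 - 11 = 49 - 22 ≡ 27; y = λ·(11 - 27) - 15 ≡ 28. → (27, 28)
3G: (27, 28) + (11, 15). λ = (15 - 28)/(11 - 27) ≡ 18/15 mod 31. 15⁻¹ ≡ 29 (mod 31), so λ ≡ 26.
  x = λ² - 27 - 11 = 676 - 38 ≡ 18; y = λ·(27 - 18) - 28 ≡ 20. → (18, 20)
4G: (18, 20) + (11, 15). λ = (15 - 20)/(11 - 18) ≡ 26/24 mod 31. 24⁻¹ ≡ 22 (mod 31) since 24·22 = 528 ≡ 1, so λ ≡ 14.
  x = λ² - 18 - 11 = 196 - 29 ≡ 12; y = λ·(18 - 12) - 20 ≡ 2. → (12, 2)
5G: (12, 2) + (11, 15). λ = (15 - 2)/(11 - 12) ≡ 13/30 mod 31. 30⁻¹ ≡ 30 (mod 31), so λ ≡ 18.
  x = λ² - 12 - 11 = 324 - 23 ≡ 22; y = λ·(12 - 22) - 2 ≡ 4. → (22, 4)
6G: (22, 4) + (11, 15). λ = (15 - 4)/(11 - 22) ≡ 11/20 mod 31. 20⁻¹ ≡ 14 (mod 31), so λ ≡ 30.
  x = λ² - 22 - 11 = 900 - 33 ≡ 30; y = λ·(22 - 30) - 4 ≡ 4. → (30, 4)
7G: (30, 4) + (11, 15). λ = (15 - 4)/(11 - 30) ≡ 11/12 mod 31. 12⁻¹ ≡ 13 (mod 31), so λ ≡ 19.
  x = λ² - 30 - 11 = 361 - 41 ≡ 10; y = λ·(30 - 10) - 4 ≡ 4. → (10, 4)
8G: (10, 4) + (11, 15). λ = (15 - 4)/(11 - 10) ≡ 11/1 mod 31. 1⁻¹ ≡ 1 (mod 31), so λ ≡ 11.
  x = λ² - 10 - 11 = 121 - 21 ≡ 7; y = λ·(10 - 7) - 4 ≡ 29. → (7, 29)
9G: (7, 29) + (11, 15). λ = (15 - 29)/(11 - 7) ≡ 17/4 mod 31. 4⁻¹ ≡ 8 (mod 31), so λ ≡ 12.
  x = λ² - 7 - 11 = 144 - 18 ≡ 2; y = λ·(7 - 2) - 29 ≡ 0. → (2, 0)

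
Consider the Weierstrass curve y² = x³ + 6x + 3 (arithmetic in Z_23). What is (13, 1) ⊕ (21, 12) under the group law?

(20, 21)

(13, 1) + (21, 12). λ = (12 - 1)/(21 - 13) ≡ 11/8 mod 23. 8⁻¹ ≡ 3 (mod 23), so λ ≡ 10.
  x = λ² - 13 - 21 = 100 - 34 ≡ 20; y = λ·(13 - 20) - 1 ≡ 21. → (20, 21)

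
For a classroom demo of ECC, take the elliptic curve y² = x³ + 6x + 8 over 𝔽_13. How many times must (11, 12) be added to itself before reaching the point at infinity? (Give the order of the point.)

12

2P: tangent at (11, 12): λ = (3·11² + 6)/(2·12) ≡ 5/11. 11⁻¹ ≡ 6 (mod 13), so λ ≡ 5·6 ≡ 4.
  x = λ² - 11 - 11 = 16 - 22 ≡ 7; y = λ·(11 - 7) - 12 ≡ 4. → (7, 4)
3P: (7, 4) + (11, 12). λ = (12 - 4)/(11 - 7) ≡ 8/4 mod 13. 4⁻¹ ≡ 10 (mod 13) since 4·10 = 40 ≡ 1, so λ ≡ 2.
  x = λ² - 7 - 11 = 4 - 18 ≡ 12; y = λ·(7 - 12) - 4 ≡ 12. → (12, 12)
4P: (12, 12) + (11, 12). λ = (12 - 12)/(11 - 12) ≡ 0/12 mod 13. 12⁻¹ ≡ 12 (mod 13) since 12·12 = 144 ≡ 1, so λ ≡ 0.
  x = λ² - 12 - 11 = 0 - 23 ≡ 3; y = λ·(12 - 3) - 12 ≡ 1. → (3, 1)
5P: (3, 1) + (11, 12). λ = (12 - 1)/(11 - 3) ≡ 11/8 mod 13. 8⁻¹ ≡ 5 (mod 13), so λ ≡ 3.
  x = λ² - 3 - 11 = 9 - 14 ≡ 8; y = λ·(3 - 8) - 1 ≡ 10. → (8, 10)
6P: (8, 10) + (11, 12). λ = (12 - 10)/(11 - 8) ≡ 2/3 mod 13. 3⁻¹ ≡ 9 (mod 13) since 3·9 = 27 ≡ 1, so λ ≡ 5.
  x = λ² - 8 - 11 = 25 - 19 ≡ 6; y = λ·(8 - 6) - 10 ≡ 0. → (6, 0)
7P: (6, 0) + (11, 12). λ = (12 - 0)/(11 - 6) ≡ 12/5 mod 13. 5⁻¹ ≡ 8 (mod 13), so λ ≡ 5.
  x = λ² - 6 - 11 = 25 - 17 ≡ 8; y = λ·(6 - 8) - 0 ≡ 3. → (8, 3)
8P: (8, 3) + (11, 12). λ = (12 - 3)/(11 - 8) ≡ 9/3 mod 13. 3⁻¹ ≡ 9 (mod 13) since 3·9 = 27 ≡ 1, so λ ≡ 3.
  x = λ² - 8 - 11 = 9 - 19 ≡ 3; y = λ·(8 - 3) - 3 ≡ 12. → (3, 12)
9P: (3, 12) + (11, 12). λ = (12 - 12)/(11 - 3) ≡ 0/8 mod 13. 8⁻¹ ≡ 5 (mod 13) since 8·5 = 40 ≡ 1, so λ ≡ 0.
  x = λ² - 3 - 11 = 0 - 14 ≡ 12; y = λ·(3 - 12) - 12 ≡ 1. → (12, 1)
10P: (12, 1) + (11, 12). λ = (12 - 1)/(11 - 12) ≡ 11/12 mod 13. 12⁻¹ ≡ 12 (mod 13) since 12·12 = 144 ≡ 1, so λ ≡ 2.
  x = λ² - 12 - 11 = 4 - 23 ≡ 7; y = λ·(12 - 7) - 1 ≡ 9. → (7, 9)
11P: (7, 9) + (11, 12). λ = (12 - 9)/(11 - 7) ≡ 3/4 mod 13. 4⁻¹ ≡ 10 (mod 13), so λ ≡ 4.
  x = λ² - 7 - 11 = 16 - 18 ≡ 11; y = λ·(7 - 11) - 9 ≡ 1. → (11, 1)
12P: (11, 1) + (11, 12): same x and y₁ ≡ -y₂, so the sum is the point at infinity.
12P = the point at infinity, so the order is 12.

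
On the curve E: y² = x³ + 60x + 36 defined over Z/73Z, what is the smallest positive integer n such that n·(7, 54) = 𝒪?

9

2P: tangent at (7, 54): λ = (3·7² + 60)/(2·54) ≡ 61/35. 35⁻¹ ≡ 48 (mod 73) since 35·48 = 1680 ≡ 1, so λ ≡ 61·48 ≡ 8.
  x = λ² - 7 - 7 = 64 - 14 ≡ 50; y = λ·(7 - 50) - 54 ≡ 40. → (50, 40)
3P: (50, 40) + (7, 54). λ = (54 - 40)/(7 - 50) ≡ 14/30 mod 73. 30⁻¹ ≡ 56 (mod 73), so λ ≡ 54.
  x = λ² - 50 - 7 = 2916 - 57 ≡ 12; y = λ·(50 - 12) - 40 ≡ 41. → (12, 41)
4P: (12, 41) + (7, 54). λ = (54 - 41)/(7 - 12) ≡ 13/68 mod 73. 68⁻¹ ≡ 29 (mod 73) since 68·29 = 1972 ≡ 1, so λ ≡ 12.
  x = λ² - 12 - 7 = 144 - 19 ≡ 52; y = λ·(12 - 52) - 41 ≡ 63. → (52, 63)
5P: (52, 63) + (7, 54). λ = (54 - 63)/(7 - 52) ≡ 64/28 mod 73. 28⁻¹ ≡ 60 (mod 73), so λ ≡ 44.
  x = λ² - 52 - 7 = 1936 - 59 ≡ 52; y = λ·(52 - 52) - 63 ≡ 10. → (52, 10)
6P: (52, 10) + (7, 54). λ = (54 - 10)/(7 - 52) ≡ 44/28 mod 73. 28⁻¹ ≡ 60 (mod 73) since 28·60 = 1680 ≡ 1, so λ ≡ 12.
  x = λ² - 52 - 7 = 144 - 59 ≡ 12; y = λ·(52 - 12) - 10 ≡ 32. → (12, 32)
7P: (12, 32) + (7, 54). λ = (54 - 32)/(7 - 12) ≡ 22/68 mod 73. 68⁻¹ ≡ 29 (mod 73) since 68·29 = 1972 ≡ 1, so λ ≡ 54.
  x = λ² - 12 - 7 = 2916 - 19 ≡ 50; y = λ·(12 - 50) - 32 ≡ 33. → (50, 33)
8P: (50, 33) + (7, 54). λ = (54 - 33)/(7 - 50) ≡ 21/30 mod 73. 30⁻¹ ≡ 56 (mod 73) since 30·56 = 1680 ≡ 1, so λ ≡ 8.
  x = λ² - 50 - 7 = 64 - 57 ≡ 7; y = λ·(50 - 7) - 33 ≡ 19. → (7, 19)
9P: (7, 19) + (7, 54): same x and y₁ ≡ -y₂, so the sum is 𝒪.
9P = 𝒪, so the order is 9.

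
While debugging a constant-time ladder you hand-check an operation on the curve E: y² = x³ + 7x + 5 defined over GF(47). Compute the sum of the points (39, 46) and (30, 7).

(2, 36)

(39, 46) + (30, 7). λ = (7 - 46)/(30 - 39) ≡ 8/38 mod 47. 38⁻¹ ≡ 26 (mod 47), so λ ≡ 20.
  x = λ² - 39 - 30 = 400 - 69 ≡ 2; y = λ·(39 - 2) - 46 ≡ 36. → (2, 36)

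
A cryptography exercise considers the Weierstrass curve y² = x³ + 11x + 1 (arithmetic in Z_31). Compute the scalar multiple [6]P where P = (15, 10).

(12, 1)

Repeated addition: build up to 6P.
2P: tangent at (15, 10): λ = (3·15² + 11)/(2·10) ≡ 4/20. 20⁻¹ ≡ 14 (mod 31), so λ ≡ 4·14 ≡ 25.
  x = λ² - 15 - 15 = 625 - 30 ≡ 6; y = λ·(15 - 6) - 10 ≡ 29. → (6, 29)
3P: (6, 29) + (15, 10). λ = (10 - 29)/(15 - 6) ≡ 12/9 mod 31. 9⁻¹ ≡ 7 (mod 31), so λ ≡ 22.
  x = λ² - 6 - 15 = 484 - 21 ≡ 29; y = λ·(6 - 29) - 29 ≡ 23. → (29, 23)
4P: (29, 23) + (15, 10). λ = (10 - 23)/(15 - 29) ≡ 18/17 mod 31. 17⁻¹ ≡ 11 (mod 31), so λ ≡ 12.
  x = λ² - 29 - 15 = 144 - 44 ≡ 7; y = λ·(29 - 7) - 23 ≡ 24. → (7, 24)
5P: (7, 24) + (15, 10). λ = (10 - 24)/(15 - 7) ≡ 17/8 mod 31. 8⁻¹ ≡ 4 (mod 31), so λ ≡ 6.
  x = λ² - 7 - 15 = 36 - 22 ≡ 14; y = λ·(7 - 14) - 24 ≡ 27. → (14, 27)
6P: (14, 27) + (15, 10). λ = (10 - 27)/(15 - 14) ≡ 14/1 mod 31. 1⁻¹ ≡ 1 (mod 31), so λ ≡ 14.
  x = λ² - 14 - 15 = 196 - 29 ≡ 12; y = λ·(14 - 12) - 27 ≡ 1. → (12, 1)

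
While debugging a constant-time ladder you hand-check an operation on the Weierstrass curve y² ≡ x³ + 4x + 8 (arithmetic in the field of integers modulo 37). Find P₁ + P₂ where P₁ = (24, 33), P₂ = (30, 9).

(36, 15)

(24, 33) + (30, 9). λ = (9 - 33)/(30 - 24) ≡ 13/6 mod 37. 6⁻¹ ≡ 31 (mod 37), so λ ≡ 33.
  x = λ² - 24 - 30 = 1089 - 54 ≡ 36; y = λ·(24 - 36) - 33 ≡ 15. → (36, 15)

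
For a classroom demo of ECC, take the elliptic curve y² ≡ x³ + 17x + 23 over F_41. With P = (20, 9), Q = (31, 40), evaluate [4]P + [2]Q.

(0, 33)

First 4P:
Double-and-add on 4 = (100)₂. Start with P = (20, 9) for the leading 1-bit.
double: tangent at (20, 9): λ = (3·20² + 17)/(2·9) ≡ 28/18. 18⁻¹ ≡ 16 (mod 41) since 18·16 = 288 ≡ 1, so λ ≡ 28·16 ≡ 38.
  x = λ² - 20 - 20 = 1444 - 40 ≡ 10; y = λ·(20 - 10) - 9 ≡ 2. → (10, 2)
double: tangent at (10, 2): λ = (3·10² + 17)/(2·2) ≡ 30/4. 4⁻¹ ≡ 31 (mod 41), so λ ≡ 30·31 ≡ 28.
  x = λ² - 10 - 10 = 784 - 20 ≡ 26; y = λ·(10 - 26) - 2 ≡ 1. → (26, 1)
4P = (26, 1).
Next 2Q:
Repeated addition: build up to 2Q.
2Q: tangent at (31, 40): λ = (3·31² + 17)/(2·40) ≡ 30/39. 39⁻¹ ≡ 20 (mod 41) since 39·20 = 780 ≡ 1, so λ ≡ 30·20 ≡ 26.
  x = λ² - 31 - 31 = 676 - 62 ≡ 40; y = λ·(31 - 40) - 40 ≡ 13. → (40, 13)
2Q = (40, 13).
Finally 4P + 2Q:
(26, 1) + (40, 13). λ = (13 - 1)/(40 - 26) ≡ 12/14 mod 41. 14⁻¹ ≡ 3 (mod 41) since 14·3 = 42 ≡ 1, so λ ≡ 36.
  x = λ² - 26 - 40 = 1296 - 66 ≡ 0; y = λ·(26 - 0) - 1 ≡ 33. → (0, 33)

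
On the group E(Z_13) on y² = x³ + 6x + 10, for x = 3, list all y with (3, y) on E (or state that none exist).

x³ + 6x + 10 = 55 ≡ 3 (mod 13).
Square roots of 3 mod 13: 4 and 9 (since 4² = 16 ≡ 3).

4, 9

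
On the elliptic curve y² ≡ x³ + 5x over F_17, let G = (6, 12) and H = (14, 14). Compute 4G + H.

First 4G:
Double-and-add on 4 = (100)₂. Start with G = (6, 12) for the leading 1-bit.
double: tangent at (6, 12): λ = (3·6² + 5)/(2·12) ≡ 11/7. 7⁻¹ ≡ 5 (mod 17) since 7·5 = 35 ≡ 1, so λ ≡ 11·5 ≡ 4.
  x = λ² - 6 - 6 = 16 - 12 ≡ 4; y = λ·(6 - 4) - 12 ≡ 13. → (4, 13)
double: tangent at (4, 13): λ = (3·4² + 5)/(2·13) ≡ 2/9. 9⁻¹ ≡ 2 (mod 17), so λ ≡ 2·2 ≡ 4.
  x = λ² - 4 - 4 = 16 - 8 ≡ 8; y = λ·(4 - 8) - 13 ≡ 5. → (8, 5)
4G = (8, 5).
Finally 4G + H:
(8, 5) + (14, 14). λ = (14 - 5)/(14 - 8) ≡ 9/6 mod 17. 6⁻¹ ≡ 3 (mod 17) since 6·3 = 18 ≡ 1, so λ ≡ 10.
  x = λ² - 8 - 14 = 100 - 22 ≡ 10; y = λ·(8 - 10) - 5 ≡ 9. → (10, 9)

(10, 9)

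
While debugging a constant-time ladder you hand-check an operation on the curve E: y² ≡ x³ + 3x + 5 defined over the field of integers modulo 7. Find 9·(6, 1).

Write P = (6, 1).
Repeated addition: build up to 9P.
2P: tangent at (6, 1): λ = (3·6² + 3)/(2·1) ≡ 6/2. 2⁻¹ ≡ 4 (mod 7), so λ ≡ 6·4 ≡ 3.
  x = λ² - 6 - 6 = 9 - 12 ≡ 4; y = λ·(6 - 4) - 1 ≡ 5. → (4, 5)
3P: (4, 5) + (6, 1). λ = (1 - 5)/(6 - 4) ≡ 3/2 mod 7. 2⁻¹ ≡ 4 (mod 7) since 2·4 = 8 ≡ 1, so λ ≡ 5.
  x = λ² - 4 - 6 = 25 - 10 ≡ 1; y = λ·(4 - 1) - 5 ≡ 3. → (1, 3)
4P: (1, 3) + (6, 1). λ = (1 - 3)/(6 - 1) ≡ 5/5 mod 7. 5⁻¹ ≡ 3 (mod 7), so λ ≡ 1.
  x = λ² - 1 - 6 = 1 - 7 ≡ 1; y = λ·(1 - 1) - 3 ≡ 4. → (1, 4)
5P: (1, 4) + (6, 1). λ = (1 - 4)/(6 - 1) ≡ 4/5 mod 7. 5⁻¹ ≡ 3 (mod 7), so λ ≡ 5.
  x = λ² - 1 - 6 = 25 - 7 ≡ 4; y = λ·(1 - 4) - 4 ≡ 2. → (4, 2)
6P: (4, 2) + (6, 1). λ = (1 - 2)/(6 - 4) ≡ 6/2 mod 7. 2⁻¹ ≡ 4 (mod 7), so λ ≡ 3.
  x = λ² - 4 - 6 = 9 - 10 ≡ 6; y = λ·(4 - 6) - 2 ≡ 6. → (6, 6)
7P: (6, 6) + (6, 1): same x and y₁ ≡ -y₂, so the sum is the point at infinity.
8P: the point at infinity + (6, 1) = (6, 1) (identity).
9P: tangent at (6, 1): λ = (3·6² + 3)/(2·1) ≡ 6/2. 2⁻¹ ≡ 4 (mod 7), so λ ≡ 6·4 ≡ 3.
  x = λ² - 6 - 6 = 9 - 12 ≡ 4; y = λ·(6 - 4) - 1 ≡ 5. → (4, 5)

(4, 5)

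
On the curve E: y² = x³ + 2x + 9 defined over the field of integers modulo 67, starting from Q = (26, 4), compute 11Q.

Repeated addition: build up to 11Q.
2Q: tangent at (26, 4): λ = (3·26² + 2)/(2·4) ≡ 20/8. 8⁻¹ ≡ 42 (mod 67), so λ ≡ 20·42 ≡ 36.
  x = λ² - 26 - 26 = 1296 - 52 ≡ 38; y = λ·(26 - 38) - 4 ≡ 33. → (38, 33)
3Q: (38, 33) + (26, 4). λ = (4 - 33)/(26 - 38) ≡ 38/55 mod 67. 55⁻¹ ≡ 39 (mod 67) since 55·39 = 2145 ≡ 1, so λ ≡ 8.
  x = λ² - 38 - 26 = 64 - 64 ≡ 0; y = λ·(38 - 0) - 33 ≡ 3. → (0, 3)
4Q: (0, 3) + (26, 4). λ = (4 - 3)/(26 - 0) ≡ 1/26 mod 67. 26⁻¹ ≡ 49 (mod 67) since 26·49 = 1274 ≡ 1, so λ ≡ 49.
  x = λ² - 0 - 26 = 2401 - 26 ≡ 30; y = λ·(0 - 30) - 3 ≡ 1. → (30, 1)
5Q: (30, 1) + (26, 4). λ = (4 - 1)/(26 - 30) ≡ 3/63 mod 67. 63⁻¹ ≡ 50 (mod 67) since 63·50 = 3150 ≡ 1, so λ ≡ 16.
  x = λ² - 30 - 26 = 256 - 56 ≡ 66; y = λ·(30 - 66) - 1 ≡ 26. → (66, 26)
6Q: (66, 26) + (26, 4). λ = (4 - 26)/(26 - 66) ≡ 45/27 mod 67. 27⁻¹ ≡ 5 (mod 67), so λ ≡ 24.
  x = λ² - 66 - 26 = 576 - 92 ≡ 15; y = λ·(66 - 15) - 26 ≡ 59. → (15, 59)
7Q: (15, 59) + (26, 4). λ = (4 - 59)/(26 - 15) ≡ 12/11 mod 67. 11⁻¹ ≡ 61 (mod 67) since 11·61 = 671 ≡ 1, so λ ≡ 62.
  x = λ² - 15 - 26 = 3844 - 41 ≡ 51; y = λ·(15 - 51) - 59 ≡ 54. → (51, 54)
8Q: (51, 54) + (26, 4). λ = (4 - 54)/(26 - 51) ≡ 17/42 mod 67. 42⁻¹ ≡ 8 (mod 67), so λ ≡ 2.
  x = λ² - 51 - 26 = 4 - 77 ≡ 61; y = λ·(51 - 61) - 54 ≡ 60. → (61, 60)
9Q: (61, 60) + (26, 4). λ = (4 - 60)/(26 - 61) ≡ 11/32 mod 67. 32⁻¹ ≡ 44 (mod 67) since 32·44 = 1408 ≡ 1, so λ ≡ 15.
  x = λ² - 61 - 26 = 225 - 87 ≡ 4; y = λ·(61 - 4) - 60 ≡ 58. → (4, 58)
10Q: (4, 58) + (26, 4). λ = (4 - 58)/(26 - 4) ≡ 13/22 mod 67. 22⁻¹ ≡ 64 (mod 67) since 22·64 = 1408 ≡ 1, so λ ≡ 28.
  x = λ² - 4 - 26 = 784 - 30 ≡ 17; y = λ·(4 - 17) - 58 ≡ 47. → (17, 47)
11Q: (17, 47) + (26, 4). λ = (4 - 47)/(26 - 17) ≡ 24/9 mod 67. 9⁻¹ ≡ 15 (mod 67) since 9·15 = 135 ≡ 1, so λ ≡ 25.
  x = λ² - 17 - 26 = 625 - 43 ≡ 46; y = λ·(17 - 46) - 47 ≡ 32. → (46, 32)

(46, 32)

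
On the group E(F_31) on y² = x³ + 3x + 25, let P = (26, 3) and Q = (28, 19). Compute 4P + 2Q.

(23, 4)

First 4P:
Repeated addition: build up to 4P.
2P: tangent at (26, 3): λ = (3·26² + 3)/(2·3) ≡ 16/6. 6⁻¹ ≡ 26 (mod 31), so λ ≡ 16·26 ≡ 13.
  x = λ² - 26 - 26 = 169 - 52 ≡ 24; y = λ·(26 - 24) - 3 ≡ 23. → (24, 23)
3P: (24, 23) + (26, 3). λ = (3 - 23)/(26 - 24) ≡ 11/2 mod 31. 2⁻¹ ≡ 16 (mod 31) since 2·16 = 32 ≡ 1, so λ ≡ 21.
  x = λ² - 24 - 26 = 441 - 50 ≡ 19; y = λ·(24 - 19) - 23 ≡ 20. → (19, 20)
4P: (19, 20) + (26, 3). λ = (3 - 20)/(26 - 19) ≡ 14/7 mod 31. 7⁻¹ ≡ 9 (mod 31) since 7·9 = 63 ≡ 1, so λ ≡ 2.
  x = λ² - 19 - 26 = 4 - 45 ≡ 21; y = λ·(19 - 21) - 20 ≡ 7. → (21, 7)
4P = (21, 7).
Next 2Q:
Repeated addition: build up to 2Q.
2Q: tangent at (28, 19): λ = (3·28² + 3)/(2·19) ≡ 30/7. 7⁻¹ ≡ 9 (mod 31), so λ ≡ 30·9 ≡ 22.
  x = λ² - 28 - 28 = 484 - 56 ≡ 25; y = λ·(28 - 25) - 19 ≡ 16. → (25, 16)
2Q = (25, 16).
Finally 4P + 2Q:
(21, 7) + (25, 16). λ = (16 - 7)/(25 - 21) ≡ 9/4 mod 31. 4⁻¹ ≡ 8 (mod 31) since 4·8 = 32 ≡ 1, so λ ≡ 10.
  x = λ² - 21 - 25 = 100 - 46 ≡ 23; y = λ·(21 - 23) - 7 ≡ 4. → (23, 4)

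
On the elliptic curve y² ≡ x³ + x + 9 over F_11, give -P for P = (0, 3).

(0, 8)

-(0, 3) = (0, -3 mod 11) = (0, 8).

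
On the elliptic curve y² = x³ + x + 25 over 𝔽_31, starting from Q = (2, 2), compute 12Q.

(23, 1)

Repeated addition: build up to 12Q.
2Q: tangent at (2, 2): λ = (3·2² + 1)/(2·2) ≡ 13/4. 4⁻¹ ≡ 8 (mod 31), so λ ≡ 13·8 ≡ 11.
  x = λ² - 2 - 2 = 121 - 4 ≡ 24; y = λ·(2 - 24) - 2 ≡ 4. → (24, 4)
3Q: (24, 4) + (2, 2). λ = (2 - 4)/(2 - 24) ≡ 29/9 mod 31. 9⁻¹ ≡ 7 (mod 31), so λ ≡ 17.
  x = λ² - 24 - 2 = 289 - 26 ≡ 15; y = λ·(24 - 15) - 4 ≡ 25. → (15, 25)
4Q: (15, 25) + (2, 2). λ = (2 - 25)/(2 - 15) ≡ 8/18 mod 31. 18⁻¹ ≡ 19 (mod 31), so λ ≡ 28.
  x = λ² - 15 - 2 = 784 - 17 ≡ 23; y = λ·(15 - 23) - 25 ≡ 30. → (23, 30)
5Q: (23, 30) + (2, 2). λ = (2 - 30)/(2 - 23) ≡ 3/10 mod 31. 10⁻¹ ≡ 28 (mod 31), so λ ≡ 22.
  x = λ² - 23 - 2 = 484 - 25 ≡ 25; y = λ·(23 - 25) - 30 ≡ 19. → (25, 19)
6Q: (25, 19) + (2, 2). λ = (2 - 19)/(2 - 25) ≡ 14/8 mod 31. 8⁻¹ ≡ 4 (mod 31) since 8·4 = 32 ≡ 1, so λ ≡ 25.
  x = λ² - 25 - 2 = 625 - 27 ≡ 9; y = λ·(25 - 9) - 19 ≡ 9. → (9, 9)
7Q: (9, 9) + (2, 2). λ = (2 - 9)/(2 - 9) ≡ 24/24 mod 31. 24⁻¹ ≡ 22 (mod 31) since 24·22 = 528 ≡ 1, so λ ≡ 1.
  x = λ² - 9 - 2 = 1 - 11 ≡ 21; y = λ·(9 - 21) - 9 ≡ 10. → (21, 10)
8Q: (21, 10) + (2, 2). λ = (2 - 10)/(2 - 21) ≡ 23/12 mod 31. 12⁻¹ ≡ 13 (mod 31) since 12·13 = 156 ≡ 1, so λ ≡ 20.
  x = λ² - 21 - 2 = 400 - 23 ≡ 5; y = λ·(21 - 5) - 10 ≡ 0. → (5, 0)
9Q: (5, 0) + (2, 2). λ = (2 - 0)/(2 - 5) ≡ 2/28 mod 31. 28⁻¹ ≡ 10 (mod 31), so λ ≡ 20.
  x = λ² - 5 - 2 = 400 - 7 ≡ 21; y = λ·(5 - 21) - 0 ≡ 21. → (21, 21)
10Q: (21, 21) + (2, 2). λ = (2 - 21)/(2 - 21) ≡ 12/12 mod 31. 12⁻¹ ≡ 13 (mod 31), so λ ≡ 1.
  x = λ² - 21 - 2 = 1 - 23 ≡ 9; y = λ·(21 - 9) - 21 ≡ 22. → (9, 22)
11Q: (9, 22) + (2, 2). λ = (2 - 22)/(2 - 9) ≡ 11/24 mod 31. 24⁻¹ ≡ 22 (mod 31), so λ ≡ 25.
  x = λ² - 9 - 2 = 625 - 11 ≡ 25; y = λ·(9 - 25) - 22 ≡ 12. → (25, 12)
12Q: (25, 12) + (2, 2). λ = (2 - 12)/(2 - 25) ≡ 21/8 mod 31. 8⁻¹ ≡ 4 (mod 31), so λ ≡ 22.
  x = λ² - 25 - 2 = 484 - 27 ≡ 23; y = λ·(25 - 23) - 12 ≡ 1. → (23, 1)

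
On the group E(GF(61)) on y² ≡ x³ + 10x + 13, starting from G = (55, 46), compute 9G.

(55, 46)

Double-and-add on 9 = (1001)₂. Start with G = (55, 46) for the leading 1-bit.
double: tangent at (55, 46): λ = (3·55² + 10)/(2·46) ≡ 57/31. 31⁻¹ ≡ 2 (mod 61) since 31·2 = 62 ≡ 1, so λ ≡ 57·2 ≡ 53.
  x = λ² - 55 - 55 = 2809 - 110 ≡ 15; y = λ·(55 - 15) - 46 ≡ 0. → (15, 0)
double: (15, 0) + (15, 0): same x and y₁ ≡ -y₂, so the sum is ∞.
double: ∞ + ∞ = ∞ (identity).
add G: ∞ + (55, 46) = (55, 46) (identity).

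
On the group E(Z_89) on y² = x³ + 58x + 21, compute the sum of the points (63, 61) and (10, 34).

(63, 61) + (10, 34). λ = (34 - 61)/(10 - 63) ≡ 62/36 mod 89. 36⁻¹ ≡ 47 (mod 89), so λ ≡ 66.
  x = λ² - 63 - 10 = 4356 - 73 ≡ 11; y = λ·(63 - 11) - 61 ≡ 78. → (11, 78)

(11, 78)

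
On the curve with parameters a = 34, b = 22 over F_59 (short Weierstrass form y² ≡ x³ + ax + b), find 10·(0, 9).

(11, 4)

Write P = (0, 9).
Double-and-add on 10 = (1010)₂. Start with P = (0, 9) for the leading 1-bit.
double: tangent at (0, 9): λ = (3·0² + 34)/(2·9) ≡ 34/18. 18⁻¹ ≡ 23 (mod 59) since 18·23 = 414 ≡ 1, so λ ≡ 34·23 ≡ 15.
  x = λ² - 0 - 0 = 225 - 0 ≡ 48; y = λ·(0 - 48) - 9 ≡ 38. → (48, 38)
double: tangent at (48, 38): λ = (3·48² + 34)/(2·38) ≡ 43/17. 17⁻¹ ≡ 7 (mod 59), so λ ≡ 43·7 ≡ 6.
  x = λ² - 48 - 48 = 36 - 96 ≡ 58; y = λ·(48 - 58) - 38 ≡ 20. → (58, 20)
add P: (58, 20) + (0, 9). λ = (9 - 20)/(0 - 58) ≡ 48/1 mod 59. 1⁻¹ ≡ 1 (mod 59), so λ ≡ 48.
  x = λ² - 58 - 0 = 2304 - 58 ≡ 4; y = λ·(58 - 4) - 20 ≡ 35. → (4, 35)
double: tangent at (4, 35): λ = (3·4² + 34)/(2·35) ≡ 23/11. 11⁻¹ ≡ 43 (mod 59) since 11·43 = 473 ≡ 1, so λ ≡ 23·43 ≡ 45.
  x = λ² - 4 - 4 = 2025 - 8 ≡ 11; y = λ·(4 - 11) - 35 ≡ 4. → (11, 4)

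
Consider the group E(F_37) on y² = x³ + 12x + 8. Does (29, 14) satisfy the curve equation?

y² = 14² ≡ 11; x³ + 12x + 8 = 24745 ≡ 29 (mod 37). 11 ≠ 29.

no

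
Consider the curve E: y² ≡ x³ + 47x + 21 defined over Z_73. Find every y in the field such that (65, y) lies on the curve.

x³ + 47x + 21 = 277701 ≡ 9 (mod 73).
Square roots of 9 mod 73: 3 and 70 (since 3² = 9 ≡ 9).

3, 70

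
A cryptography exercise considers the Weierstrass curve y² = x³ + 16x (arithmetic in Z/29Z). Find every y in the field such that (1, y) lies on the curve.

none

x³ + 16x + 0 = 17 ≡ 17 (mod 29).
17 is a non-residue mod 29; no y exists.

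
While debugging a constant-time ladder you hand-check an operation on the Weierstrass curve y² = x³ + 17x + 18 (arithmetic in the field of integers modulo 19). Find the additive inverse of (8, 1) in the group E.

-(8, 1) = (8, -1 mod 19) = (8, 18).

(8, 18)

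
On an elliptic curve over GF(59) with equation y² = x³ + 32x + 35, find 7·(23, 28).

Write G = (23, 28).
Double-and-add on 7 = (111)₂. Start with G = (23, 28) for the leading 1-bit.
double: tangent at (23, 28): λ = (3·23² + 32)/(2·28) ≡ 26/56. 56⁻¹ ≡ 39 (mod 59), so λ ≡ 26·39 ≡ 11.
  x = λ² - 23 - 23 = 121 - 46 ≡ 16; y = λ·(23 - 16) - 28 ≡ 49. → (16, 49)
add G: (16, 49) + (23, 28). λ = (28 - 49)/(23 - 16) ≡ 38/7 mod 59. 7⁻¹ ≡ 17 (mod 59), so λ ≡ 56.
  x = λ² - 16 - 23 = 3136 - 39 ≡ 29; y = λ·(16 - 29) - 49 ≡ 49. → (29, 49)
double: tangent at (29, 49): λ = (3·29² + 32)/(2·49) ≡ 18/39. 39⁻¹ ≡ 56 (mod 59) since 39·56 = 2184 ≡ 1, so λ ≡ 18·56 ≡ 5.
  x = λ² - 29 - 29 = 25 - 58 ≡ 26; y = λ·(29 - 26) - 49 ≡ 25. → (26, 25)
add G: (26, 25) + (23, 28). λ = (28 - 25)/(23 - 26) ≡ 3/56 mod 59. 56⁻¹ ≡ 39 (mod 59), so λ ≡ 58.
  x = λ² - 26 - 23 = 3364 - 49 ≡ 11; y = λ·(26 - 11) - 25 ≡ 19. → (11, 19)

(11, 19)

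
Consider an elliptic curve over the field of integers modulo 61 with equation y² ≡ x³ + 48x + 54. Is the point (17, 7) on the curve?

y² = 7² ≡ 49; x³ + 48x + 54 = 5783 ≡ 49 (mod 61). 49 = 49.

yes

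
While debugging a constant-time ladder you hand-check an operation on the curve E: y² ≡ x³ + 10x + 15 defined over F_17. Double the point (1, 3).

tangent at (1, 3): λ = (3·1² + 10)/(2·3) ≡ 13/6. 6⁻¹ ≡ 3 (mod 17) since 6·3 = 18 ≡ 1, so λ ≡ 13·3 ≡ 5.
  x = λ² - 1 - 1 = 25 - 2 ≡ 6; y = λ·(1 - 6) - 3 ≡ 6. → (6, 6)

(6, 6)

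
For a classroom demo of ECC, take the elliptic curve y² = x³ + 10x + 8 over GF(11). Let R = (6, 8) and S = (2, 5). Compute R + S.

(7, 5)

(6, 8) + (2, 5). λ = (5 - 8)/(2 - 6) ≡ 8/7 mod 11. 7⁻¹ ≡ 8 (mod 11), so λ ≡ 9.
  x = λ² - 6 - 2 = 81 - 8 ≡ 7; y = λ·(6 - 7) - 8 ≡ 5. → (7, 5)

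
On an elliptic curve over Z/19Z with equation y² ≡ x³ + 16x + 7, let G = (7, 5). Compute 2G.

tangent at (7, 5): λ = (3·7² + 16)/(2·5) ≡ 11/10. 10⁻¹ ≡ 2 (mod 19), so λ ≡ 11·2 ≡ 3.
  x = λ² - 7 - 7 = 9 - 14 ≡ 14; y = λ·(7 - 14) - 5 ≡ 12. → (14, 12)

(14, 12)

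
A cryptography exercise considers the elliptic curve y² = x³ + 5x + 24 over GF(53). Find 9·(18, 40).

(17, 27)

Write G = (18, 40).
Double-and-add on 9 = (1001)₂. Start with G = (18, 40) for the leading 1-bit.
double: tangent at (18, 40): λ = (3·18² + 5)/(2·40) ≡ 23/27. 27⁻¹ ≡ 2 (mod 53), so λ ≡ 23·2 ≡ 46.
  x = λ² - 18 - 18 = 2116 - 36 ≡ 13; y = λ·(18 - 13) - 40 ≡ 31. → (13, 31)
double: tangent at (13, 31): λ = (3·13² + 5)/(2·31) ≡ 35/9. 9⁻¹ ≡ 6 (mod 53), so λ ≡ 35·6 ≡ 51.
  x = λ² - 13 - 13 = 2601 - 26 ≡ 31; y = λ·(13 - 31) - 31 ≡ 5. → (31, 5)
double: tangent at (31, 5): λ = (3·31² + 5)/(2·5) ≡ 26/10. 10⁻¹ ≡ 16 (mod 53) since 10·16 = 160 ≡ 1, so λ ≡ 26·16 ≡ 45.
  x = λ² - 31 - 31 = 2025 - 62 ≡ 2; y = λ·(31 - 2) - 5 ≡ 28. → (2, 28)
add G: (2, 28) + (18, 40). λ = (40 - 28)/(18 - 2) ≡ 12/16 mod 53. 16⁻¹ ≡ 10 (mod 53), so λ ≡ 14.
  x = λ² - 2 - 18 = 196 - 20 ≡ 17; y = λ·(2 - 17) - 28 ≡ 27. → (17, 27)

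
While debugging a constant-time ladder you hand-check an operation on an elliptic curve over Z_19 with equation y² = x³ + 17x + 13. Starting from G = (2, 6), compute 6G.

Repeated addition: build up to 6G.
2G: tangent at (2, 6): λ = (3·2² + 17)/(2·6) ≡ 10/12. 12⁻¹ ≡ 8 (mod 19), so λ ≡ 10·8 ≡ 4.
  x = λ² - 2 - 2 = 16 - 4 ≡ 12; y = λ·(2 - 12) - 6 ≡ 11. → (12, 11)
3G: (12, 11) + (2, 6). λ = (6 - 11)/(2 - 12) ≡ 14/9 mod 19. 9⁻¹ ≡ 17 (mod 19) since 9·17 = 153 ≡ 1, so λ ≡ 10.
  x = λ² - 12 - 2 = 100 - 14 ≡ 10; y = λ·(12 - 10) - 11 ≡ 9. → (10, 9)
4G: (10, 9) + (2, 6). λ = (6 - 9)/(2 - 10) ≡ 16/11 mod 19. 11⁻¹ ≡ 7 (mod 19) since 11·7 = 77 ≡ 1, so λ ≡ 17.
  x = λ² - 10 - 2 = 289 - 12 ≡ 11; y = λ·(10 - 11) - 9 ≡ 12. → (11, 12)
5G: (11, 12) + (2, 6). λ = (6 - 12)/(2 - 11) ≡ 13/10 mod 19. 10⁻¹ ≡ 2 (mod 19) since 10·2 = 20 ≡ 1, so λ ≡ 7.
  x = λ² - 11 - 2 = 49 - 13 ≡ 17; y = λ·(11 - 17) - 12 ≡ 3. → (17, 3)
6G: (17, 3) + (2, 6). λ = (6 - 3)/(2 - 17) ≡ 3/4 mod 19. 4⁻¹ ≡ 5 (mod 19), so λ ≡ 15.
  x = λ² - 17 - 2 = 225 - 19 ≡ 16; y = λ·(17 - 16) - 3 ≡ 12. → (16, 12)

(16, 12)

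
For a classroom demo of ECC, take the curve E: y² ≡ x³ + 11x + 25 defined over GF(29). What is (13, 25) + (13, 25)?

(25, 27)

tangent at (13, 25): λ = (3·13² + 11)/(2·25) ≡ 25/21. 21⁻¹ ≡ 18 (mod 29) since 21·18 = 378 ≡ 1, so λ ≡ 25·18 ≡ 15.
  x = λ² - 13 - 13 = 225 - 26 ≡ 25; y = λ·(13 - 25) - 25 ≡ 27. → (25, 27)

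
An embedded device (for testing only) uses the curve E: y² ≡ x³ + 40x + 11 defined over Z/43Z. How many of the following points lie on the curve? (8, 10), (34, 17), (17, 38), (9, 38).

1

(8, 10): 10² ≡ 14, rhs ≡ 26 → off.
(34, 17): 17² ≡ 31, rhs ≡ 40 → off.
(17, 38): 38² ≡ 25, rhs ≡ 14 → off.
(9, 38): 38² ≡ 25, rhs ≡ 25 → on.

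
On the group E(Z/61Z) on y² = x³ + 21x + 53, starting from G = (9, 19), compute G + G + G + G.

(19, 28)

Double-and-add on 4 = (100)₂. Start with G = (9, 19) for the leading 1-bit.
double: tangent at (9, 19): λ = (3·9² + 21)/(2·19) ≡ 20/38. 38⁻¹ ≡ 53 (mod 61) since 38·53 = 2014 ≡ 1, so λ ≡ 20·53 ≡ 23.
  x = λ² - 9 - 9 = 529 - 18 ≡ 23; y = λ·(9 - 23) - 19 ≡ 25. → (23, 25)
double: tangent at (23, 25): λ = (3·23² + 21)/(2·25) ≡ 22/50. 50⁻¹ ≡ 11 (mod 61) since 50·11 = 550 ≡ 1, so λ ≡ 22·11 ≡ 59.
  x = λ² - 23 - 23 = 3481 - 46 ≡ 19; y = λ·(23 - 19) - 25 ≡ 28. → (19, 28)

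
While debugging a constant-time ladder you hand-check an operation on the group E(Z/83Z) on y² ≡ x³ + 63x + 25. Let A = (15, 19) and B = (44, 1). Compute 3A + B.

(3, 18)

First 3A:
Repeated addition: build up to 3A.
2A: tangent at (15, 19): λ = (3·15² + 63)/(2·19) ≡ 74/38. 38⁻¹ ≡ 59 (mod 83), so λ ≡ 74·59 ≡ 50.
  x = λ² - 15 - 15 = 2500 - 30 ≡ 63; y = λ·(15 - 63) - 19 ≡ 71. → (63, 71)
3A: (63, 71) + (15, 19). λ = (19 - 71)/(15 - 63) ≡ 31/35 mod 83. 35⁻¹ ≡ 19 (mod 83), so λ ≡ 8.
  x = λ² - 63 - 15 = 64 - 78 ≡ 69; y = λ·(63 - 69) - 71 ≡ 47. → (69, 47)
3A = (69, 47).
Finally 3A + B:
(69, 47) + (44, 1). λ = (1 - 47)/(44 - 69) ≡ 37/58 mod 83. 58⁻¹ ≡ 73 (mod 83), so λ ≡ 45.
  x = λ² - 69 - 44 = 2025 - 113 ≡ 3; y = λ·(69 - 3) - 47 ≡ 18. → (3, 18)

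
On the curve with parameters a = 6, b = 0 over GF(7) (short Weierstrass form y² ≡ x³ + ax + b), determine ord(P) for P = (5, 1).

2P: tangent at (5, 1): λ = (3·5² + 6)/(2·1) ≡ 4/2. 2⁻¹ ≡ 4 (mod 7), so λ ≡ 4·4 ≡ 2.
  x = λ² - 5 - 5 = 4 - 10 ≡ 1; y = λ·(5 - 1) - 1 ≡ 0. → (1, 0)
3P: (1, 0) + (5, 1). λ = (1 - 0)/(5 - 1) ≡ 1/4 mod 7. 4⁻¹ ≡ 2 (mod 7), so λ ≡ 2.
  x = λ² - 1 - 5 = 4 - 6 ≡ 5; y = λ·(1 - 5) - 0 ≡ 6. → (5, 6)
4P: (5, 6) + (5, 1): same x and y₁ ≡ -y₂, so the sum is O.
4P = O, so the order is 4.

4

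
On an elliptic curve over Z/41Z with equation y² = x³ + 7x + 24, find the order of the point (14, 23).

2P: tangent at (14, 23): λ = (3·14² + 7)/(2·23) ≡ 21/5. 5⁻¹ ≡ 33 (mod 41) since 5·33 = 165 ≡ 1, so λ ≡ 21·33 ≡ 37.
  x = λ² - 14 - 14 = 1369 - 28 ≡ 29; y = λ·(14 - 29) - 23 ≡ 37. → (29, 37)
3P: (29, 37) + (14, 23). λ = (23 - 37)/(14 - 29) ≡ 27/26 mod 41. 26⁻¹ ≡ 30 (mod 41) since 26·30 = 780 ≡ 1, so λ ≡ 31.
  x = λ² - 29 - 14 = 961 - 43 ≡ 16; y = λ·(29 - 16) - 37 ≡ 38. → (16, 38)
4P: (16, 38) + (14, 23). λ = (23 - 38)/(14 - 16) ≡ 26/39 mod 41. 39⁻¹ ≡ 20 (mod 41), so λ ≡ 28.
  x = λ² - 16 - 14 = 784 - 30 ≡ 16; y = λ·(16 - 16) - 38 ≡ 3. → (16, 3)
5P: (16, 3) + (14, 23). λ = (23 - 3)/(14 - 16) ≡ 20/39 mod 41. 39⁻¹ ≡ 20 (mod 41), so λ ≡ 31.
  x = λ² - 16 - 14 = 961 - 30 ≡ 29; y = λ·(16 - 29) - 3 ≡ 4. → (29, 4)
6P: (29, 4) + (14, 23). λ = (23 - 4)/(14 - 29) ≡ 19/26 mod 41. 26⁻¹ ≡ 30 (mod 41), so λ ≡ 37.
  x = λ² - 29 - 14 = 1369 - 43 ≡ 14; y = λ·(29 - 14) - 4 ≡ 18. → (14, 18)
7P: (14, 18) + (14, 23): same x and y₁ ≡ -y₂, so the sum is O.
7P = O, so the order is 7.

7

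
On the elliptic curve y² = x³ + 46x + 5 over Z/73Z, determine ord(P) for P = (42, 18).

7

2P: tangent at (42, 18): λ = (3·42² + 46)/(2·18) ≡ 9/36. 36⁻¹ ≡ 71 (mod 73), so λ ≡ 9·71 ≡ 55.
  x = λ² - 42 - 42 = 3025 - 84 ≡ 21; y = λ·(42 - 21) - 18 ≡ 42. → (21, 42)
3P: (21, 42) + (42, 18). λ = (18 - 42)/(42 - 21) ≡ 49/21 mod 73. 21⁻¹ ≡ 7 (mod 73) since 21·7 = 147 ≡ 1, so λ ≡ 51.
  x = λ² - 21 - 42 = 2601 - 63 ≡ 56; y = λ·(21 - 56) - 42 ≡ 71. → (56, 71)
4P: (56, 71) + (42, 18). λ = (18 - 71)/(42 - 56) ≡ 20/59 mod 73. 59⁻¹ ≡ 26 (mod 73) since 59·26 = 1534 ≡ 1, so λ ≡ 9.
  x = λ² - 56 - 42 = 81 - 98 ≡ 56; y = λ·(56 - 56) - 71 ≡ 2. → (56, 2)
5P: (56, 2) + (42, 18). λ = (18 - 2)/(42 - 56) ≡ 16/59 mod 73. 59⁻¹ ≡ 26 (mod 73), so λ ≡ 51.
  x = λ² - 56 - 42 = 2601 - 98 ≡ 21; y = λ·(56 - 21) - 2 ≡ 31. → (21, 31)
6P: (21, 31) + (42, 18). λ = (18 - 31)/(42 - 21) ≡ 60/21 mod 73. 21⁻¹ ≡ 7 (mod 73) since 21·7 = 147 ≡ 1, so λ ≡ 55.
  x = λ² - 21 - 42 = 3025 - 63 ≡ 42; y = λ·(21 - 42) - 31 ≡ 55. → (42, 55)
7P: (42, 55) + (42, 18): same x and y₁ ≡ -y₂, so the sum is O.
7P = O, so the order is 7.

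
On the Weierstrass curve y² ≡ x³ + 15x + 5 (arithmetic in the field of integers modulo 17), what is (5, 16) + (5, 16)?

tangent at (5, 16): λ = (3·5² + 15)/(2·16) ≡ 5/15. 15⁻¹ ≡ 8 (mod 17), so λ ≡ 5·8 ≡ 6.
  x = λ² - 5 - 5 = 36 - 10 ≡ 9; y = λ·(5 - 9) - 16 ≡ 11. → (9, 11)

(9, 11)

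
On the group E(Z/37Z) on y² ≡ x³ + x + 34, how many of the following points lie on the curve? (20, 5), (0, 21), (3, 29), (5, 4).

(20, 5): 5² ≡ 25, rhs ≡ 25 → on.
(0, 21): 21² ≡ 34, rhs ≡ 34 → on.
(3, 29): 29² ≡ 27, rhs ≡ 27 → on.
(5, 4): 4² ≡ 16, rhs ≡ 16 → on.

4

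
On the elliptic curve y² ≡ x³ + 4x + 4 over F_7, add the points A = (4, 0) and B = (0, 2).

(4, 0) + (0, 2). λ = (2 - 0)/(0 - 4) ≡ 2/3 mod 7. 3⁻¹ ≡ 5 (mod 7), so λ ≡ 3.
  x = λ² - 4 - 0 = 9 - 4 ≡ 5; y = λ·(4 - 5) - 0 ≡ 4. → (5, 4)

(5, 4)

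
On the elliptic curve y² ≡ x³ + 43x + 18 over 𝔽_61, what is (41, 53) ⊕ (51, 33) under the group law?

(41, 53) + (51, 33). λ = (33 - 53)/(51 - 41) ≡ 41/10 mod 61. 10⁻¹ ≡ 55 (mod 61), so λ ≡ 59.
  x = λ² - 41 - 51 = 3481 - 92 ≡ 34; y = λ·(41 - 34) - 53 ≡ 55. → (34, 55)

(34, 55)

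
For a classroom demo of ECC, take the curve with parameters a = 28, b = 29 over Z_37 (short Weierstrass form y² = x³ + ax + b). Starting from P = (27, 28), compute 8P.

(25, 0)

Double-and-add on 8 = (1000)₂. Start with P = (27, 28) for the leading 1-bit.
double: tangent at (27, 28): λ = (3·27² + 28)/(2·28) ≡ 32/19. 19⁻¹ ≡ 2 (mod 37) since 19·2 = 38 ≡ 1, so λ ≡ 32·2 ≡ 27.
  x = λ² - 27 - 27 = 729 - 54 ≡ 9; y = λ·(27 - 9) - 28 ≡ 14. → (9, 14)
double: tangent at (9, 14): λ = (3·9² + 28)/(2·14) ≡ 12/28. 28⁻¹ ≡ 4 (mod 37), so λ ≡ 12·4 ≡ 11.
  x = λ² - 9 - 9 = 121 - 18 ≡ 29; y = λ·(9 - 29) - 14 ≡ 25. → (29, 25)
double: tangent at (29, 25): λ = (3·29² + 28)/(2·25) ≡ 35/13. 13⁻¹ ≡ 20 (mod 37) since 13·20 = 260 ≡ 1, so λ ≡ 35·20 ≡ 34.
  x = λ² - 29 - 29 = 1156 - 58 ≡ 25; y = λ·(29 - 25) - 25 ≡ 0. → (25, 0)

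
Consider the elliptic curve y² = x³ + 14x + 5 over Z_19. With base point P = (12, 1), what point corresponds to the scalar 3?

(6, 18)

Repeated addition: build up to 3P.
2P: tangent at (12, 1): λ = (3·12² + 14)/(2·1) ≡ 9/2. 2⁻¹ ≡ 10 (mod 19), so λ ≡ 9·10 ≡ 14.
  x = λ² - 12 - 12 = 196 - 24 ≡ 1; y = λ·(12 - 1) - 1 ≡ 1. → (1, 1)
3P: (1, 1) + (12, 1). λ = (1 - 1)/(12 - 1) ≡ 0/11 mod 19. 11⁻¹ ≡ 7 (mod 19), so λ ≡ 0.
  x = λ² - 1 - 12 = 0 - 13 ≡ 6; y = λ·(1 - 6) - 1 ≡ 18. → (6, 18)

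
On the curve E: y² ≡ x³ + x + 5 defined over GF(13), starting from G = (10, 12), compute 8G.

Repeated addition: build up to 8G.
2G: tangent at (10, 12): λ = (3·10² + 1)/(2·12) ≡ 2/11. 11⁻¹ ≡ 6 (mod 13), so λ ≡ 2·6 ≡ 12.
  x = λ² - 10 - 10 = 144 - 20 ≡ 7; y = λ·(10 - 7) - 12 ≡ 11. → (7, 11)
3G: (7, 11) + (10, 12). λ = (12 - 11)/(10 - 7) ≡ 1/3 mod 13. 3⁻¹ ≡ 9 (mod 13), so λ ≡ 9.
  x = λ² - 7 - 10 = 81 - 17 ≡ 12; y = λ·(7 - 12) - 11 ≡ 9. → (12, 9)
4G: (12, 9) + (10, 12). λ = (12 - 9)/(10 - 12) ≡ 3/11 mod 13. 11⁻¹ ≡ 6 (mod 13), so λ ≡ 5.
  x = λ² - 12 - 10 = 25 - 22 ≡ 3; y = λ·(12 - 3) - 9 ≡ 10. → (3, 10)
5G: (3, 10) + (10, 12). λ = (12 - 10)/(10 - 3) ≡ 2/7 mod 13. 7⁻¹ ≡ 2 (mod 13), so λ ≡ 4.
  x = λ² - 3 - 10 = 16 - 13 ≡ 3; y = λ·(3 - 3) - 10 ≡ 3. → (3, 3)
6G: (3, 3) + (10, 12). λ = (12 - 3)/(10 - 3) ≡ 9/7 mod 13. 7⁻¹ ≡ 2 (mod 13) since 7·2 = 14 ≡ 1, so λ ≡ 5.
  x = λ² - 3 - 10 = 25 - 13 ≡ 12; y = λ·(3 - 12) - 3 ≡ 4. → (12, 4)
7G: (12, 4) + (10, 12). λ = (12 - 4)/(10 - 12) ≡ 8/11 mod 13. 11⁻¹ ≡ 6 (mod 13), so λ ≡ 9.
  x = λ² - 12 - 10 = 81 - 22 ≡ 7; y = λ·(12 - 7) - 4 ≡ 2. → (7, 2)
8G: (7, 2) + (10, 12). λ = (12 - 2)/(10 - 7) ≡ 10/3 mod 13. 3⁻¹ ≡ 9 (mod 13), so λ ≡ 12.
  x = λ² - 7 - 10 = 144 - 17 ≡ 10; y = λ·(7 - 10) - 2 ≡ 1. → (10, 1)

(10, 1)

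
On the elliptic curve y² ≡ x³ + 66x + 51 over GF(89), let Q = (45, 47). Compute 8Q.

Repeated addition: build up to 8Q.
2Q: tangent at (45, 47): λ = (3·45² + 66)/(2·47) ≡ 0/5. 5⁻¹ ≡ 18 (mod 89), so λ ≡ 0·18 ≡ 0.
  x = λ² - 45 - 45 = 0 - 90 ≡ 88; y = λ·(45 - 88) - 47 ≡ 42. → (88, 42)
3Q: (88, 42) + (45, 47). λ = (47 - 42)/(45 - 88) ≡ 5/46 mod 89. 46⁻¹ ≡ 60 (mod 89), so λ ≡ 33.
  x = λ² - 88 - 45 = 1089 - 133 ≡ 66; y = λ·(88 - 66) - 42 ≡ 61. → (66, 61)
4Q: (66, 61) + (45, 47). λ = (47 - 61)/(45 - 66) ≡ 75/68 mod 89. 68⁻¹ ≡ 72 (mod 89), so λ ≡ 60.
  x = λ² - 66 - 45 = 3600 - 111 ≡ 18; y = λ·(66 - 18) - 61 ≡ 60. → (18, 60)
5Q: (18, 60) + (45, 47). λ = (47 - 60)/(45 - 18) ≡ 76/27 mod 89. 27⁻¹ ≡ 33 (mod 89) since 27·33 = 891 ≡ 1, so λ ≡ 16.
  x = λ² - 18 - 45 = 256 - 63 ≡ 15; y = λ·(18 - 15) - 60 ≡ 77. → (15, 77)
6Q: (15, 77) + (45, 47). λ = (47 - 77)/(45 - 15) ≡ 59/30 mod 89. 30⁻¹ ≡ 3 (mod 89), so λ ≡ 88.
  x = λ² - 15 - 45 = 7744 - 60 ≡ 30; y = λ·(15 - 30) - 77 ≡ 27. → (30, 27)
7Q: (30, 27) + (45, 47). λ = (47 - 27)/(45 - 30) ≡ 20/15 mod 89. 15⁻¹ ≡ 6 (mod 89), so λ ≡ 31.
  x = λ² - 30 - 45 = 961 - 75 ≡ 85; y = λ·(30 - 85) - 27 ≡ 48. → (85, 48)
8Q: (85, 48) + (45, 47). λ = (47 - 48)/(45 - 85) ≡ 88/49 mod 89. 49⁻¹ ≡ 20 (mod 89) since 49·20 = 980 ≡ 1, so λ ≡ 69.
  x = λ² - 85 - 45 = 4761 - 130 ≡ 3; y = λ·(85 - 3) - 48 ≡ 3. → (3, 3)

(3, 3)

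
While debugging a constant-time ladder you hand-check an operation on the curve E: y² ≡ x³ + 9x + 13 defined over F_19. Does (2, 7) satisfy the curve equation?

y² = 7² ≡ 11; x³ + 9x + 13 = 39 ≡ 1 (mod 19). 11 ≠ 1.

no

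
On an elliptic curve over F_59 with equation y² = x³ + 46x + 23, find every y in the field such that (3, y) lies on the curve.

x³ + 46x + 23 = 188 ≡ 11 (mod 59).
11 is a non-residue mod 59; no y exists.

none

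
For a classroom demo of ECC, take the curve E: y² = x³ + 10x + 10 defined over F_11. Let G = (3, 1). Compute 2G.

tangent at (3, 1): λ = (3·3² + 10)/(2·1) ≡ 4/2. 2⁻¹ ≡ 6 (mod 11), so λ ≡ 4·6 ≡ 2.
  x = λ² - 3 - 3 = 4 - 6 ≡ 9; y = λ·(3 - 9) - 1 ≡ 9. → (9, 9)

(9, 9)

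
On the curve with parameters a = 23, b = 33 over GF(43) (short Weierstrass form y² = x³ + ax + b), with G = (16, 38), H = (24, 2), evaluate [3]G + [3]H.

First 3G:
Repeated addition: build up to 3G.
2G: tangent at (16, 38): λ = (3·16² + 23)/(2·38) ≡ 17/33. 33⁻¹ ≡ 30 (mod 43), so λ ≡ 17·30 ≡ 37.
  x = λ² - 16 - 16 = 1369 - 32 ≡ 4; y = λ·(16 - 4) - 38 ≡ 19. → (4, 19)
3G: (4, 19) + (16, 38). λ = (38 - 19)/(16 - 4) ≡ 19/12 mod 43. 12⁻¹ ≡ 18 (mod 43) since 12·18 = 216 ≡ 1, so λ ≡ 41.
  x = λ² - 4 - 16 = 1681 - 20 ≡ 27; y = λ·(4 - 27) - 19 ≡ 27. → (27, 27)
3G = (27, 27).
Next 3H:
Repeated addition: build up to 3H.
2H: tangent at (24, 2): λ = (3·24² + 23)/(2·2) ≡ 31/4. 4⁻¹ ≡ 11 (mod 43) since 4·11 = 44 ≡ 1, so λ ≡ 31·11 ≡ 40.
  x = λ² - 24 - 24 = 1600 - 48 ≡ 4; y = λ·(24 - 4) - 2 ≡ 24. → (4, 24)
3H: (4, 24) + (24, 2). λ = (2 - 24)/(24 - 4) ≡ 21/20 mod 43. 20⁻¹ ≡ 28 (mod 43) since 20·28 = 560 ≡ 1, so λ ≡ 29.
  x = λ² - 4 - 24 = 841 - 28 ≡ 39; y = λ·(4 - 39) - 24 ≡ 36. → (39, 36)
3H = (39, 36).
Finally 3G + 3H:
(27, 27) + (39, 36). λ = (36 - 27)/(39 - 27) ≡ 9/12 mod 43. 12⁻¹ ≡ 18 (mod 43), so λ ≡ 33.
  x = λ² - 27 - 39 = 1089 - 66 ≡ 34; y = λ·(27 - 34) - 27 ≡ 0. → (34, 0)

(34, 0)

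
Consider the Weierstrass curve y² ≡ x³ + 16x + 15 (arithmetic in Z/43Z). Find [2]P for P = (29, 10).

(25, 42)

tangent at (29, 10): λ = (3·29² + 16)/(2·10) ≡ 2/20. 20⁻¹ ≡ 28 (mod 43), so λ ≡ 2·28 ≡ 13.
  x = λ² - 29 - 29 = 169 - 58 ≡ 25; y = λ·(29 - 25) - 10 ≡ 42. → (25, 42)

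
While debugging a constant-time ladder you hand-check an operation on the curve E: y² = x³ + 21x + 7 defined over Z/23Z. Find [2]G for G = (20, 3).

tangent at (20, 3): λ = (3·20² + 21)/(2·3) ≡ 2/6. 6⁻¹ ≡ 4 (mod 23) since 6·4 = 24 ≡ 1, so λ ≡ 2·4 ≡ 8.
  x = λ² - 20 - 20 = 64 - 40 ≡ 1; y = λ·(20 - 1) - 3 ≡ 11. → (1, 11)

(1, 11)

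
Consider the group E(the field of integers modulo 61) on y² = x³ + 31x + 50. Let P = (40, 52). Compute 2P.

tangent at (40, 52): λ = (3·40² + 31)/(2·52) ≡ 12/43. 43⁻¹ ≡ 44 (mod 61) since 43·44 = 1892 ≡ 1, so λ ≡ 12·44 ≡ 40.
  x = λ² - 40 - 40 = 1600 - 80 ≡ 56; y = λ·(40 - 56) - 52 ≡ 40. → (56, 40)

(56, 40)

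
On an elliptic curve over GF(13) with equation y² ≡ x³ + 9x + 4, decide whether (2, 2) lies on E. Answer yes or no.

y² = 2² ≡ 4; x³ + 9x + 4 = 30 ≡ 4 (mod 13). 4 = 4.

yes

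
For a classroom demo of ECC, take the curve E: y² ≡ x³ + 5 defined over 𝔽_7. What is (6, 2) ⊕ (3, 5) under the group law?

(6, 5)

(6, 2) + (3, 5). λ = (5 - 2)/(3 - 6) ≡ 3/4 mod 7. 4⁻¹ ≡ 2 (mod 7) since 4·2 = 8 ≡ 1, so λ ≡ 6.
  x = λ² - 6 - 3 = 36 - 9 ≡ 6; y = λ·(6 - 6) - 2 ≡ 5. → (6, 5)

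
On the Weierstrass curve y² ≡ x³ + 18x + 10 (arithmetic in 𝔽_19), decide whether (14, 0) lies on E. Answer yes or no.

no

y² = 0² ≡ 0; x³ + 18x + 10 = 3006 ≡ 4 (mod 19). 0 ≠ 4.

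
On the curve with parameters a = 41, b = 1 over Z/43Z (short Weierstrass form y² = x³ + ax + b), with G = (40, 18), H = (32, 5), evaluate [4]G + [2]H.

(10, 32)

First 4G:
Double-and-add on 4 = (100)₂. Start with G = (40, 18) for the leading 1-bit.
double: tangent at (40, 18): λ = (3·40² + 41)/(2·18) ≡ 25/36. 36⁻¹ ≡ 6 (mod 43), so λ ≡ 25·6 ≡ 21.
  x = λ² - 40 - 40 = 441 - 80 ≡ 17; y = λ·(40 - 17) - 18 ≡ 35. → (17, 35)
double: tangent at (17, 35): λ = (3·17² + 41)/(2·35) ≡ 5/27. 27⁻¹ ≡ 8 (mod 43) since 27·8 = 216 ≡ 1, so λ ≡ 5·8 ≡ 40.
  x = λ² - 17 - 17 = 1600 - 34 ≡ 18; y = λ·(17 - 18) - 35 ≡ 11. → (18, 11)
4G = (18, 11).
Next 2H:
Repeated addition: build up to 2H.
2H: tangent at (32, 5): λ = (3·32² + 41)/(2·5) ≡ 17/10. 10⁻¹ ≡ 13 (mod 43), so λ ≡ 17·13 ≡ 6.
  x = λ² - 32 - 32 = 36 - 64 ≡ 15; y = λ·(32 - 15) - 5 ≡ 11. → (15, 11)
2H = (15, 11).
Finally 4G + 2H:
(18, 11) + (15, 11). λ = (11 - 11)/(15 - 18) ≡ 0/40 mod 43. 40⁻¹ ≡ 14 (mod 43), so λ ≡ 0.
  x = λ² - 18 - 15 = 0 - 33 ≡ 10; y = λ·(18 - 10) - 11 ≡ 32. → (10, 32)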